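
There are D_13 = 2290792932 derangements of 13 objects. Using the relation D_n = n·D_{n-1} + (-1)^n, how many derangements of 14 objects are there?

D_14 = 14·2290792932 + 1 = 32071101049.

32071101049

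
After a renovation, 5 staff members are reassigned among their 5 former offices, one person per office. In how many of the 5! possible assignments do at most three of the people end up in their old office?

119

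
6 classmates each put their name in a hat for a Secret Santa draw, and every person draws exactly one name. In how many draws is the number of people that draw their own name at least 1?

455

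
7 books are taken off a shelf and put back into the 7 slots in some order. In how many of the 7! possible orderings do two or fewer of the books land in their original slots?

Sum C(7,i)·!(7-i) for i = 0..2:
  i=0: C(7,0)·!7 = 1·1854 = 1854
  i=1: C(7,1)·!6 = 7·265 = 1855
  i=2: C(7,2)·!5 = 21·44 = 924
Total = 4633.

4633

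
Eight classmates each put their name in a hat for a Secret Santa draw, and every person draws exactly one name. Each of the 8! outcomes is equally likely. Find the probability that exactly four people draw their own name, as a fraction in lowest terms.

Favorable outcomes: C(8,4)·!4 = 70·9 = 630.
Total outcomes: 8! = 40320.
Probability = 630/40320 = 1/64.

1/64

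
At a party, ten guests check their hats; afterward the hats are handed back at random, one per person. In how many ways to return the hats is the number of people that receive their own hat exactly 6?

1890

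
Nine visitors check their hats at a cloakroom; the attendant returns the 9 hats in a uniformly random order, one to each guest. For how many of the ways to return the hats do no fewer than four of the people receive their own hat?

6883

# with exactly i fixed is C(9,i)·!(9-i); sum over i=4..9:
  i=4: C(9,4)·!5 = 126·44 = 5544
  i=5: C(9,5)·!4 = 126·9 = 1134
  i=6: C(9,6)·!3 = 84·2 = 168
  i=7: C(9,7)·!2 = 36·1 = 36
  i=8: C(9,8)·!1 = 9·0 = 0
  i=9: C(9,9)·!0 = 1·1 = 1
Total = 6883.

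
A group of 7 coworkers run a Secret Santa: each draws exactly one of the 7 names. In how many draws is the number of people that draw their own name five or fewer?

5039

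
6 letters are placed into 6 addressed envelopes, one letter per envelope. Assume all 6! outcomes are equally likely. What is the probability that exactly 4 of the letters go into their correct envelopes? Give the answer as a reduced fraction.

1/48

Favorable outcomes: C(6,4)·!2 = 15·1 = 15.
Total outcomes: 6! = 720.
Probability = 15/720 = 1/48.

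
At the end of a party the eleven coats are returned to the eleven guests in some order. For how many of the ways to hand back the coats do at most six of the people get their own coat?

Sum C(11,i)·!(11-i) for i = 0..6:
  i=0: C(11,0)·!11 = 1·14684570 = 14684570
  i=1: C(11,1)·!10 = 11·1334961 = 14684571
  i=2: C(11,2)·!9 = 55·133496 = 7342280
  i=3: C(11,3)·!8 = 165·14833 = 2447445
  i=4: C(11,4)·!7 = 330·1854 = 611820
  i=5: C(11,5)·!6 = 462·265 = 122430
  i=6: C(11,6)·!5 = 462·44 = 20328
Total = 39913444.

39913444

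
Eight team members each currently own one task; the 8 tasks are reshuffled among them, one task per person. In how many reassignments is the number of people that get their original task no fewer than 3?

3235

# with exactly i fixed is C(8,i)·!(8-i); sum over i=3..8:
  i=3: C(8,3)·!5 = 56·44 = 2464
  i=4: C(8,4)·!4 = 70·9 = 630
  i=5: C(8,5)·!3 = 56·2 = 112
  i=6: C(8,6)·!2 = 28·1 = 28
  i=7: C(8,7)·!1 = 8·0 = 0
  i=8: C(8,8)·!0 = 1·1 = 1
Total = 3235.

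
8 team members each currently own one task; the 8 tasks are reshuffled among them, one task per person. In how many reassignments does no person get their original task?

14833

Recurrence: !8 = 7·(!7 + !6).
!8 = 7·(1854 + 265) = 7·2119 = 14833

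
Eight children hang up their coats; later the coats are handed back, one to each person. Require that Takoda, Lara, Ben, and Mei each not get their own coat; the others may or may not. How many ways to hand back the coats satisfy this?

24024

Let A_j be the event that the j-th constrained one is fixed. By inclusion-exclusion over the 4 events:
Σ_{j=0}^{4} (-1)^j C(4,j)(8-j)!
= C(4,0)·8! - C(4,1)·7! + C(4,2)·6! - C(4,3)·5! + C(4,4)·4!
= 40320 - 20160 + 4320 - 480 + 24
= 24024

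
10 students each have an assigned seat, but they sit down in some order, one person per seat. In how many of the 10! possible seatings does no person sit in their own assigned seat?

1334961

By inclusion-exclusion, !10 = Σ (-1)^k · 10!/k! for k=0..10
= 10! - 10!/1! + 10!/2! - 10!/3! + 10!/4! - 10!/5! + 10!/6! - 10!/7! + 10!/8! - 10!/9! + 10!/10!
= 3628800 - 3628800 + 1814400 - 604800 + 151200 - 30240 + 5040 - 720 + 90 - 10 + 1
= 1334961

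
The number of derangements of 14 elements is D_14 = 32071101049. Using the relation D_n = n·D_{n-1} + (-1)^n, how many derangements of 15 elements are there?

481066515734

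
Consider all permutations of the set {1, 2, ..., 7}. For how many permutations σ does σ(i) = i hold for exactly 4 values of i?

70

Pick the 4 fixed positions: C(7,4) = 35 ways.
The remaining 3 must be deranged: !3 = 2.
Total: 35 × 2 = 70.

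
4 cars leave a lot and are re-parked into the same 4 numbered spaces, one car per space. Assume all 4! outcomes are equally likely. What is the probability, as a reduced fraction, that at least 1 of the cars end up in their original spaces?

5/8

Favorable outcomes: Σ_{i≥1} C(4,i)·!(4-i) = 4·2 + 6·1 + 4·0 + 1·1 = 15.
Total outcomes: 4! = 24.
Probability = 15/24 = 5/8.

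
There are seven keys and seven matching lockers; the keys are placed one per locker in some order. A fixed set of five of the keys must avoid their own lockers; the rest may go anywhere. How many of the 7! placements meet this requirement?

Let A_j be the event that the j-th constrained one is fixed. By inclusion-exclusion over the 5 events:
Σ_{j=0}^{5} (-1)^j C(5,j)(7-j)!
= C(5,0)·7! - C(5,1)·6! + C(5,2)·5! - C(5,3)·4! + C(5,4)·3! - C(5,5)·2!
= 5040 - 3600 + 1200 - 240 + 30 - 2
= 2428

2428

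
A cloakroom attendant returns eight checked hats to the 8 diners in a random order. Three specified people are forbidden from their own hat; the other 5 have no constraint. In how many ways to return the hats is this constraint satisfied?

Inclusion-exclusion on the 3 forbidden self-matches:
Σ_{j=0}^{3} (-1)^j C(3,j)(8-j)!
= C(3,0)·8! - C(3,1)·7! + C(3,2)·6! - C(3,3)·5!
= 40320 - 15120 + 2160 - 120
= 27240

27240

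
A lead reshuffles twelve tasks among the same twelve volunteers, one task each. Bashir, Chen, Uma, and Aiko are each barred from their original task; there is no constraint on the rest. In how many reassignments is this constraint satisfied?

339696000

Let A_j be the event that the j-th constrained one is fixed. By inclusion-exclusion over the 4 events:
Σ_{j=0}^{4} (-1)^j C(4,j)(12-j)!
= C(4,0)·12! - C(4,1)·11! + C(4,2)·10! - C(4,3)·9! + C(4,4)·8!
= 479001600 - 159667200 + 21772800 - 1451520 + 40320
= 339696000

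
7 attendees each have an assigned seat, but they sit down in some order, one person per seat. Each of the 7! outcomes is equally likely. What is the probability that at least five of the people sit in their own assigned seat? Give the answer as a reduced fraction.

Favorable outcomes: Σ_{i≥5} C(7,i)·!(7-i) = 21·1 + 7·0 + 1·1 = 22.
Total outcomes: 7! = 5040.
Probability = 22/5040 = 11/2520.

11/2520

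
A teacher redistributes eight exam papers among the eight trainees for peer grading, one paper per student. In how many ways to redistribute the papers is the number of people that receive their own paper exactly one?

14832

Choose which one of the 8 is fixed: C(8,1) = 8.
The remaining 7 must be deranged: !7 = 1854.
Total: 8 × 1854 = 14832.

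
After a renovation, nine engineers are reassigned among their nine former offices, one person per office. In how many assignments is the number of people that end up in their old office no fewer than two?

Sum C(9,i)·!(9-i) for i = 2..9:
  i=2: C(9,2)·!7 = 36·1854 = 66744
  i=3: C(9,3)·!6 = 84·265 = 22260
  i=4: C(9,4)·!5 = 126·44 = 5544
  i=5: C(9,5)·!4 = 126·9 = 1134
  i=6: C(9,6)·!3 = 84·2 = 168
  i=7: C(9,7)·!2 = 36·1 = 36
  i=8: C(9,8)·!1 = 9·0 = 0
  i=9: C(9,9)·!0 = 1·1 = 1
Total = 95887.

95887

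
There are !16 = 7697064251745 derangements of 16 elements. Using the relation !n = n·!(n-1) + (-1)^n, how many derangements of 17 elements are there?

130850092279664

!17 = 17·7697064251745 - 1 = 130850092279664.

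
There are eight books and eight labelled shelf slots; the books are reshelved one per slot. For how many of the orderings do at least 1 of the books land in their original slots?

25487

# with exactly i fixed is C(8,i)·!(8-i); sum over i=1..8:
  i=1: C(8,1)·!7 = 8·1854 = 14832
  i=2: C(8,2)·!6 = 28·265 = 7420
  i=3: C(8,3)·!5 = 56·44 = 2464
  i=4: C(8,4)·!4 = 70·9 = 630
  i=5: C(8,5)·!3 = 56·2 = 112
  i=6: C(8,6)·!2 = 28·1 = 28
  i=7: C(8,7)·!1 = 8·0 = 0
  i=8: C(8,8)·!0 = 1·1 = 1
Total = 25487.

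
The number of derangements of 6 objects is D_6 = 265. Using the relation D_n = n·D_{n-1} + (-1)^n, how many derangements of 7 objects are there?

1854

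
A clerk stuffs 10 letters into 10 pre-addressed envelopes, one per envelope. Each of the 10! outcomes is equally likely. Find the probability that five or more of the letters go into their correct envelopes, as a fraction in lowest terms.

Favorable outcomes: Σ_{i≥5} C(10,i)·!(10-i) = 252·44 + 210·9 + 120·2 + 45·1 + 10·0 + 1·1 = 13264.
Total outcomes: 10! = 3628800.
Probability = 13264/3628800 = 829/226800.

829/226800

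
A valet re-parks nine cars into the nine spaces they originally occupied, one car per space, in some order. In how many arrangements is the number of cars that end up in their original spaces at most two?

333737

# with exactly i fixed is C(9,i)·!(9-i); sum over i=0..2:
  i=0: C(9,0)·!9 = 1·133496 = 133496
  i=1: C(9,1)·!8 = 9·14833 = 133497
  i=2: C(9,2)·!7 = 36·1854 = 66744
Total = 333737.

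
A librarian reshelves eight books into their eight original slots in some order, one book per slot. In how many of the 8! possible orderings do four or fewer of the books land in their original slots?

40179

# with exactly i fixed is C(8,i)·!(8-i); sum over i=0..4:
  i=0: C(8,0)·!8 = 1·14833 = 14833
  i=1: C(8,1)·!7 = 8·1854 = 14832
  i=2: C(8,2)·!6 = 28·265 = 7420
  i=3: C(8,3)·!5 = 56·44 = 2464
  i=4: C(8,4)·!4 = 70·9 = 630
Total = 40179.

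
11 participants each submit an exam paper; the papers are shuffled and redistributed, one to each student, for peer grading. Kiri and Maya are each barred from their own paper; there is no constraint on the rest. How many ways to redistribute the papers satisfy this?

33022080

Let A_j be the event that the j-th constrained one is fixed. By inclusion-exclusion over the 2 events:
Σ_{j=0}^{2} (-1)^j C(2,j)(11-j)!
= C(2,0)·11! - C(2,1)·10! + C(2,2)·9!
= 39916800 - 7257600 + 362880
= 33022080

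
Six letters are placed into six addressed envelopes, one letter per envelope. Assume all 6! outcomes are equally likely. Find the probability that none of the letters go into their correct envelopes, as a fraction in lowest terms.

Favorable outcomes: !6 = 265.
Total outcomes: 6! = 720.
Probability = 265/720 = 53/144.

53/144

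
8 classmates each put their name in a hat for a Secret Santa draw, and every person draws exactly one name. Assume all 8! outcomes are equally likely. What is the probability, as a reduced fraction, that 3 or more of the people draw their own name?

647/8064

Favorable outcomes: Σ_{i≥3} C(8,i)·!(8-i) = 56·44 + 70·9 + 56·2 + 28·1 + 8·0 + 1·1 = 3235.
Total outcomes: 8! = 40320.
Probability = 3235/40320 = 647/8064.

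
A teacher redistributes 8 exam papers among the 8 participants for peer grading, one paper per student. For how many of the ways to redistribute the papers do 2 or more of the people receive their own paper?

10655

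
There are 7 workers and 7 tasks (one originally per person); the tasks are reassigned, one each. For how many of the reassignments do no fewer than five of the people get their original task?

# with exactly i fixed is C(7,i)·!(7-i); sum over i=5..7:
  i=5: C(7,5)·!2 = 21·1 = 21
  i=6: C(7,6)·!1 = 7·0 = 0
  i=7: C(7,7)·!0 = 1·1 = 1
Total = 22.

22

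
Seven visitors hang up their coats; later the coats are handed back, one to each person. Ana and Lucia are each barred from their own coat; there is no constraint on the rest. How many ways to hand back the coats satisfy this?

3720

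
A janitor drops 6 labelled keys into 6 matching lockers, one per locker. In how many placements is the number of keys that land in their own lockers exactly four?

15

Choose which 4 of the 6 are fixed: C(6,4) = 15.
The remaining 2 must be deranged: !2 = 1.
Total: 15 × 1 = 15.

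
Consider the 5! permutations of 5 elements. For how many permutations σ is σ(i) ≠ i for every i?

44

!5 = 5! · Σ_{k=0}^{5} (-1)^k/k!
= 5! - 5!/1! + 5!/2! - 5!/3! + 5!/4! - 5!/5!
= 120 - 120 + 60 - 20 + 5 - 1
= 44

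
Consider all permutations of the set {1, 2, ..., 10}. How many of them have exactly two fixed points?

667485

Pick the 2 fixed positions: C(10,2) = 45 ways.
The remaining 8 must be deranged: !8 = 14833.
Total: 45 × 14833 = 667485.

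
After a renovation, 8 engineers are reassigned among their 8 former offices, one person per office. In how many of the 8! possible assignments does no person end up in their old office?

14833

!8 = 8! · Σ_{k=0}^{8} (-1)^k/k!
= 8! - 8!/1! + 8!/2! - 8!/3! + 8!/4! - 8!/5! + 8!/6! - 8!/7! + 8!/8!
= 40320 - 40320 + 20160 - 6720 + 1680 - 336 + 56 - 8 + 1
= 14833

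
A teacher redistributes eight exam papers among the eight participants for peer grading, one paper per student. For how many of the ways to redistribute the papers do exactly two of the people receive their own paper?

7420

Choose which 2 of the 8 are fixed: C(8,2) = 28.
The remaining 6 must be deranged: !6 = 265.
Total: 28 × 265 = 7420.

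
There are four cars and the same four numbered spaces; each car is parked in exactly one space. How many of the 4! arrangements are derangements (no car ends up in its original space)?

9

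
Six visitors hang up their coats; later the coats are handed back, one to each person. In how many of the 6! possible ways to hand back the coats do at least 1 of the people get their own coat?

Sum C(6,i)·!(6-i) for i = 1..6:
  i=1: C(6,1)·!5 = 6·44 = 264
  i=2: C(6,2)·!4 = 15·9 = 135
  i=3: C(6,3)·!3 = 20·2 = 40
  i=4: C(6,4)·!2 = 15·1 = 15
  i=5: C(6,5)·!1 = 6·0 = 0
  i=6: C(6,6)·!0 = 1·1 = 1
Total = 455.

455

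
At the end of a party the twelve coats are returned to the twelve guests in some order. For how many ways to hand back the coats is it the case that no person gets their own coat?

The subfactorial !12 = [12!/e] (nearest integer).
12! = 479001600, and 479001600/e ≈ 176214840.93, so !12 = 176214841.

176214841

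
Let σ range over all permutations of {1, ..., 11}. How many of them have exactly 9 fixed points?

55

Pick the 9 fixed positions: C(11,9) = 55 ways.
The other 2 form a derangement: !2 = 1.
Total: 55 × 1 = 55.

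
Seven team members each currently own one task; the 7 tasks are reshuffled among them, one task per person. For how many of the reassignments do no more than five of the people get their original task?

# with exactly i fixed is C(7,i)·!(7-i); sum over i=0..5:
  i=0: C(7,0)·!7 = 1·1854 = 1854
  i=1: C(7,1)·!6 = 7·265 = 1855
  i=2: C(7,2)·!5 = 21·44 = 924
  i=3: C(7,3)·!4 = 35·9 = 315
  i=4: C(7,4)·!3 = 35·2 = 70
  i=5: C(7,5)·!2 = 21·1 = 21
Total = 5039.

5039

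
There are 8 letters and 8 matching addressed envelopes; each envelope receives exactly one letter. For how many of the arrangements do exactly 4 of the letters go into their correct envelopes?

630

Pick the 4 fixed positions: C(8,4) = 70 ways.
The other 4 form a derangement: !4 = 9.
Total: 70 × 9 = 630.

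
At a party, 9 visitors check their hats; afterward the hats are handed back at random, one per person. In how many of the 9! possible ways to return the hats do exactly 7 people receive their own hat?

36

Choose which 7 of the 9 are fixed: C(9,7) = 36.
The other 2 form a derangement: !2 = 1.
Total: 36 × 1 = 36.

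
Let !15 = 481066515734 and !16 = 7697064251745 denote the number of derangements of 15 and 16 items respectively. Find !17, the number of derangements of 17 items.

!17 = (17-1)·(!16 + !15) = 16·(7697064251745 + 481066515734) = 16·8178130767479 = 130850092279664.

130850092279664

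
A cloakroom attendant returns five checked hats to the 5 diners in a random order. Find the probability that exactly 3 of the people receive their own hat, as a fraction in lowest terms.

1/12

Favorable outcomes: C(5,3)·!2 = 10·1 = 10.
Total outcomes: 5! = 120.
Probability = 10/120 = 1/12.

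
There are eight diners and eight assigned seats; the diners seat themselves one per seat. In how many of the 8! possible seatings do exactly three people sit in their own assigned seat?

2464

Choose which 3 of the 8 are fixed: C(8,3) = 56.
The remaining 5 must be deranged: !5 = 44.
Total: 56 × 44 = 2464.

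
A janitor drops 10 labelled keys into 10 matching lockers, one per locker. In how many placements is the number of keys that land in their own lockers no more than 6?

# with exactly i fixed is C(10,i)·!(10-i); sum over i=0..6:
  i=0: C(10,0)·!10 = 1·1334961 = 1334961
  i=1: C(10,1)·!9 = 10·133496 = 1334960
  i=2: C(10,2)·!8 = 45·14833 = 667485
  i=3: C(10,3)·!7 = 120·1854 = 222480
  i=4: C(10,4)·!6 = 210·265 = 55650
  i=5: C(10,5)·!5 = 252·44 = 11088
  i=6: C(10,6)·!4 = 210·9 = 1890
Total = 3628514.

3628514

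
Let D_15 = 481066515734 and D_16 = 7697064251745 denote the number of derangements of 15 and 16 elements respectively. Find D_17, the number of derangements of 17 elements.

D_17 = (17-1)·(D_16 + D_15) = 16·(7697064251745 + 481066515734) = 16·8178130767479 = 130850092279664.

130850092279664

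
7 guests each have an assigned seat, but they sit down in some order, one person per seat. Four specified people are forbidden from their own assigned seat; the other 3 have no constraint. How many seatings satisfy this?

2790

Inclusion-exclusion on the 4 forbidden self-matches:
Σ_{j=0}^{4} (-1)^j C(4,j)(7-j)!
= C(4,0)·7! - C(4,1)·6! + C(4,2)·5! - C(4,3)·4! + C(4,4)·3!
= 5040 - 2880 + 720 - 96 + 6
= 2790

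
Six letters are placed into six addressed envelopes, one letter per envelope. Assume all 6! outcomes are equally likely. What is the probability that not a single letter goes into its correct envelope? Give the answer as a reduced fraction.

Favorable outcomes: !6 = 265.
Total outcomes: 6! = 720.
Probability = 265/720 = 53/144.

53/144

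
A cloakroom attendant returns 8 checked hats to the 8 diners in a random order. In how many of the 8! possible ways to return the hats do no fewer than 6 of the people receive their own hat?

Sum C(8,i)·!(8-i) for i = 6..8:
  i=6: C(8,6)·!2 = 28·1 = 28
  i=7: C(8,7)·!1 = 8·0 = 0
  i=8: C(8,8)·!0 = 1·1 = 1
Total = 29.

29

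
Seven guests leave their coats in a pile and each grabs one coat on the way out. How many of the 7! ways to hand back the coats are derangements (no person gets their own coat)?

1854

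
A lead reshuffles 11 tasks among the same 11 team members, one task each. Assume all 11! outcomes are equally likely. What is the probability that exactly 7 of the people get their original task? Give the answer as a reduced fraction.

1/13440

Favorable outcomes: C(11,7)·!4 = 330·9 = 2970.
Total outcomes: 11! = 39916800.
Probability = 2970/39916800 = 1/13440.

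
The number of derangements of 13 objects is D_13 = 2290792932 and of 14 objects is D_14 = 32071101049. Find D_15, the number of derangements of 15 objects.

D_15 = (15-1)·(D_14 + D_13) = 14·(32071101049 + 2290792932) = 14·34361893981 = 481066515734.

481066515734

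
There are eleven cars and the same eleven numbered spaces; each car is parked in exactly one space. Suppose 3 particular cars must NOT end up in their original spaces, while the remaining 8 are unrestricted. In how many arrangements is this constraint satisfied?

30078720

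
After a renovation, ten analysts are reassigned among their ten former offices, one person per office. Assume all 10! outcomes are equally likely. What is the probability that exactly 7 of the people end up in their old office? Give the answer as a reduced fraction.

Favorable outcomes: C(10,7)·!3 = 120·2 = 240.
Total outcomes: 10! = 3628800.
Probability = 240/3628800 = 1/15120.

1/15120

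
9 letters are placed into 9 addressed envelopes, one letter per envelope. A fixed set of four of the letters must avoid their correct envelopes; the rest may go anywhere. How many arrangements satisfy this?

Let A_j be the event that the j-th constrained one is fixed. By inclusion-exclusion over the 4 events:
Σ_{j=0}^{4} (-1)^j C(4,j)(9-j)!
= C(4,0)·9! - C(4,1)·8! + C(4,2)·7! - C(4,3)·6! + C(4,4)·5!
= 362880 - 161280 + 30240 - 2880 + 120
= 229080

229080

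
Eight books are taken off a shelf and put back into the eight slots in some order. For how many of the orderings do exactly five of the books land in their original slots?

Pick the 5 fixed positions: C(8,5) = 56 ways.
The remaining 3 must be deranged: !3 = 2.
Total: 56 × 2 = 112.

112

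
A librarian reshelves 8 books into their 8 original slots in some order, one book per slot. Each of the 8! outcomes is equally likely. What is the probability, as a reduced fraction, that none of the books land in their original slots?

Favorable outcomes: !8 = 14833.
Total outcomes: 8! = 40320.
Probability = 14833/40320 = 2119/5760.

2119/5760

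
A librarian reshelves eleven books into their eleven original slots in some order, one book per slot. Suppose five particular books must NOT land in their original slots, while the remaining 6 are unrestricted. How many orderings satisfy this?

Inclusion-exclusion on the 5 forbidden self-matches:
Σ_{j=0}^{5} (-1)^j C(5,j)(11-j)!
= C(5,0)·11! - C(5,1)·10! + C(5,2)·9! - C(5,3)·8! + C(5,4)·7! - C(5,5)·6!
= 39916800 - 18144000 + 3628800 - 403200 + 25200 - 720
= 25022880

25022880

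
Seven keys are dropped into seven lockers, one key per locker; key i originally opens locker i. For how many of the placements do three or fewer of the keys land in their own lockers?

4948

Sum C(7,i)·!(7-i) for i = 0..3:
  i=0: C(7,0)·!7 = 1·1854 = 1854
  i=1: C(7,1)·!6 = 7·265 = 1855
  i=2: C(7,2)·!5 = 21·44 = 924
  i=3: C(7,3)·!4 = 35·9 = 315
Total = 4948.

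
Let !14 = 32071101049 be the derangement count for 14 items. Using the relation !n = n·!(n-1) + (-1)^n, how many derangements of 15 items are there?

!15 = 15·32071101049 - 1 = 481066515734.

481066515734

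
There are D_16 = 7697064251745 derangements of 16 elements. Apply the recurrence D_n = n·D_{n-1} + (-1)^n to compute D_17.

130850092279664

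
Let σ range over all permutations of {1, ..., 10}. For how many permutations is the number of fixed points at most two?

3337406

# with exactly i fixed is C(10,i)·!(10-i); sum over i=0..2:
  i=0: C(10,0)·!10 = 1·1334961 = 1334961
  i=1: C(10,1)·!9 = 10·133496 = 1334960
  i=2: C(10,2)·!8 = 45·14833 = 667485
Total = 3337406.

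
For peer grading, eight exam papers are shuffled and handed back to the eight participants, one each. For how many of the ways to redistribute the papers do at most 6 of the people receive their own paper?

40319

# with exactly i fixed is C(8,i)·!(8-i); sum over i=0..6:
  i=0: C(8,0)·!8 = 1·14833 = 14833
  i=1: C(8,1)·!7 = 8·1854 = 14832
  i=2: C(8,2)·!6 = 28·265 = 7420
  i=3: C(8,3)·!5 = 56·44 = 2464
  i=4: C(8,4)·!4 = 70·9 = 630
  i=5: C(8,5)·!3 = 56·2 = 112
  i=6: C(8,6)·!2 = 28·1 = 28
Total = 40319.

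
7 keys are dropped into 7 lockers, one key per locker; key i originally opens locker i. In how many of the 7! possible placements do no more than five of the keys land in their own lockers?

5039

Sum C(7,i)·!(7-i) for i = 0..5:
  i=0: C(7,0)·!7 = 1·1854 = 1854
  i=1: C(7,1)·!6 = 7·265 = 1855
  i=2: C(7,2)·!5 = 21·44 = 924
  i=3: C(7,3)·!4 = 35·9 = 315
  i=4: C(7,4)·!3 = 35·2 = 70
  i=5: C(7,5)·!2 = 21·1 = 21
Total = 5039.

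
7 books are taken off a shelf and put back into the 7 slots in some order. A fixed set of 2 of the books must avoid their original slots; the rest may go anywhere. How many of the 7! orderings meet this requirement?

Let A_j be the event that the j-th constrained one is fixed. By inclusion-exclusion over the 2 events:
Σ_{j=0}^{2} (-1)^j C(2,j)(7-j)!
= C(2,0)·7! - C(2,1)·6! + C(2,2)·5!
= 5040 - 1440 + 120
= 3720

3720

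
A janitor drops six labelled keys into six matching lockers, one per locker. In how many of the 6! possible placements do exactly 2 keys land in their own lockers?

135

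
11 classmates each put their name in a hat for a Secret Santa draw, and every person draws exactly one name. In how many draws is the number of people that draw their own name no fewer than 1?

Sum C(11,i)·!(11-i) for i = 1..11:
  i=1: C(11,1)·!10 = 11·1334961 = 14684571
  i=2: C(11,2)·!9 = 55·133496 = 7342280
  i=3: C(11,3)·!8 = 165·14833 = 2447445
  i=4: C(11,4)·!7 = 330·1854 = 611820
  i=5: C(11,5)·!6 = 462·265 = 122430
  i=6: C(11,6)·!5 = 462·44 = 20328
  i=7: C(11,7)·!4 = 330·9 = 2970
  i=8: C(11,8)·!3 = 165·2 = 330
  i=9: C(11,9)·!2 = 55·1 = 55
  i=10: C(11,10)·!1 = 11·0 = 0
  i=11: C(11,11)·!0 = 1·1 = 1
Total = 25232230.

25232230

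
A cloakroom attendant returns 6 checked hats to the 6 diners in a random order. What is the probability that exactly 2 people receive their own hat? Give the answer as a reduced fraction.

Favorable outcomes: C(6,2)·!4 = 15·9 = 135.
Total outcomes: 6! = 720.
Probability = 135/720 = 3/16.

3/16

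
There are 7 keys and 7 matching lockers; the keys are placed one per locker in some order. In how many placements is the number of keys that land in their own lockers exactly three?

315

Pick the 3 fixed positions: C(7,3) = 35 ways.
The other 4 form a derangement: !4 = 9.
Total: 35 × 9 = 315.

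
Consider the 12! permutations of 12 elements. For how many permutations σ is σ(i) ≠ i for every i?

By inclusion-exclusion, !12 = Σ (-1)^k · 12!/k! for k=0..12
= 12! - 12!/1! + 12!/2! - 12!/3! + 12!/4! - 12!/5! + 12!/6! - 12!/7! + 12!/8! - 12!/9! + 12!/10! - 12!/11! + 12!/12!
= 479001600 - 479001600 + 239500800 - 79833600 + 19958400 - 3991680 + 665280 - 95040 + 11880 - 1320 + 132 - 12 + 1
= 176214841

176214841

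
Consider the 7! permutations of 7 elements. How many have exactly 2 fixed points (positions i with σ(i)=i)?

Choose which 2 of the 7 are fixed: C(7,2) = 21.
The remaining 5 must be deranged: !5 = 44.
Total: 21 × 44 = 924.

924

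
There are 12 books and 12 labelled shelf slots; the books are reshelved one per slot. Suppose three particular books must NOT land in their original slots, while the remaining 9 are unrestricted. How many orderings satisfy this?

369774720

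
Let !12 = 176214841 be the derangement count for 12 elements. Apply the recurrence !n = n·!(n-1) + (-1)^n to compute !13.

2290792932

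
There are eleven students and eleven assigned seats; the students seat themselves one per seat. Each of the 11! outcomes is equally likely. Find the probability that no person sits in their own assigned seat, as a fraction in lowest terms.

1468457/3991680

Favorable outcomes: !11 = 14684570.
Total outcomes: 11! = 39916800.
Probability = 14684570/39916800 = 1468457/3991680.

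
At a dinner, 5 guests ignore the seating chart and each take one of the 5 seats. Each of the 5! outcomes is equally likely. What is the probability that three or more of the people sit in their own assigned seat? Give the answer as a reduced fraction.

Favorable outcomes: Σ_{i≥3} C(5,i)·!(5-i) = 10·1 + 5·0 + 1·1 = 11.
Total outcomes: 5! = 120.
Probability = 11/120 = 11/120.

11/120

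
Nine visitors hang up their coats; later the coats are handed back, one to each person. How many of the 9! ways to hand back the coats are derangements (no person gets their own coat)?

133496

The subfactorial !9 = [9!/e] (nearest integer).
9! = 362880, and 362880/e ≈ 133496.09, so !9 = 133496.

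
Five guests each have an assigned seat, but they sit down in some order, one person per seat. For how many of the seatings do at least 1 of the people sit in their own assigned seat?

76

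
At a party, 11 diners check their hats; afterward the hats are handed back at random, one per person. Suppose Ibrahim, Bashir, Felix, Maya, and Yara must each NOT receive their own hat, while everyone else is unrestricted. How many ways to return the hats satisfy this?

25022880

Let A_j be the event that the j-th constrained one is fixed. By inclusion-exclusion over the 5 events:
Σ_{j=0}^{5} (-1)^j C(5,j)(11-j)!
= C(5,0)·11! - C(5,1)·10! + C(5,2)·9! - C(5,3)·8! + C(5,4)·7! - C(5,5)·6!
= 39916800 - 18144000 + 3628800 - 403200 + 25200 - 720
= 25022880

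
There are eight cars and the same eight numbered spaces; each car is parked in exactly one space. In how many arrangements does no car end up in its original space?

14833

!8 = 8! · Σ_{k=0}^{8} (-1)^k/k!
= 8! - 8!/1! + 8!/2! - 8!/3! + 8!/4! - 8!/5! + 8!/6! - 8!/7! + 8!/8!
= 40320 - 40320 + 20160 - 6720 + 1680 - 336 + 56 - 8 + 1
= 14833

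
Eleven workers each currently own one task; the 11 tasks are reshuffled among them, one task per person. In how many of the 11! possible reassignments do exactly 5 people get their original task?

Choose which 5 of the 11 are fixed: C(11,5) = 462.
The other 6 form a derangement: !6 = 265.
Total: 462 × 265 = 122430.

122430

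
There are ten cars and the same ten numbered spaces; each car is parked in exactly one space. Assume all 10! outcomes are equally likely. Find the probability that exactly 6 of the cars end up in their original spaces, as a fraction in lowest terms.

1/1920

Favorable outcomes: C(10,6)·!4 = 210·9 = 1890.
Total outcomes: 10! = 3628800.
Probability = 1890/3628800 = 1/1920.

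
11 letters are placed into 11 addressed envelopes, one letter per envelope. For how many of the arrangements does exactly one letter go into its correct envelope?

Pick the single fixed position: C(11,1) = 11 ways.
The other 10 form a derangement: !10 = 1334961.
Total: 11 × 1334961 = 14684571.

14684571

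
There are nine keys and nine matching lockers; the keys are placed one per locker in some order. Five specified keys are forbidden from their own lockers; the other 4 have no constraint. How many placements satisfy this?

Inclusion-exclusion on the 5 forbidden self-matches:
Σ_{j=0}^{5} (-1)^j C(5,j)(9-j)!
= C(5,0)·9! - C(5,1)·8! + C(5,2)·7! - C(5,3)·6! + C(5,4)·5! - C(5,5)·4!
= 362880 - 201600 + 50400 - 7200 + 600 - 24
= 205056

205056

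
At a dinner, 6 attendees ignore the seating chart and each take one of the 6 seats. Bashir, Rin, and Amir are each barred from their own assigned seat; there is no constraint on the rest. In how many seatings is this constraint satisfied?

Inclusion-exclusion on the 3 forbidden self-matches:
Σ_{j=0}^{3} (-1)^j C(3,j)(6-j)!
= C(3,0)·6! - C(3,1)·5! + C(3,2)·4! - C(3,3)·3!
= 720 - 360 + 72 - 6
= 426

426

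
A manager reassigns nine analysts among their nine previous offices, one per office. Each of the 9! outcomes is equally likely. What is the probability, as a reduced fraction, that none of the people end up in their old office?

16687/45360

Favorable outcomes: !9 = 133496.
Total outcomes: 9! = 362880.
Probability = 133496/362880 = 16687/45360.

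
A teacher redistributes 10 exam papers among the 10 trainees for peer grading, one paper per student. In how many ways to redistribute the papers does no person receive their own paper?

1334961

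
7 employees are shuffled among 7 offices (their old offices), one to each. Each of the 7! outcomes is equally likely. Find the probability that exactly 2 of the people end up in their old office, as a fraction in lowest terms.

11/60

Favorable outcomes: C(7,2)·!5 = 21·44 = 924.
Total outcomes: 7! = 5040.
Probability = 924/5040 = 11/60.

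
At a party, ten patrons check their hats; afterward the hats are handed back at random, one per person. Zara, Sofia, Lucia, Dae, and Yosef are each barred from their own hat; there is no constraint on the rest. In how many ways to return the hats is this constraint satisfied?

2170680

Inclusion-exclusion on the 5 forbidden self-matches:
Σ_{j=0}^{5} (-1)^j C(5,j)(10-j)!
= C(5,0)·10! - C(5,1)·9! + C(5,2)·8! - C(5,3)·7! + C(5,4)·6! - C(5,5)·5!
= 3628800 - 1814400 + 403200 - 50400 + 3600 - 120
= 2170680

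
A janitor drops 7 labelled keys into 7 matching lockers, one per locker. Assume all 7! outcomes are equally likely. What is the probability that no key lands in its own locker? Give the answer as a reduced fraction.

Favorable outcomes: !7 = 1854.
Total outcomes: 7! = 5040.
Probability = 1854/5040 = 103/280.

103/280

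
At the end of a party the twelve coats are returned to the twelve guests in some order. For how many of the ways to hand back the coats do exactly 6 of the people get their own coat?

Pick the 6 fixed positions: C(12,6) = 924 ways.
The other 6 form a derangement: !6 = 265.
Total: 924 × 265 = 244860.

244860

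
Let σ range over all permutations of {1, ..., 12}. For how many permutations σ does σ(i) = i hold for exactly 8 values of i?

Pick the 8 fixed positions: C(12,8) = 495 ways.
The remaining 4 must be deranged: !4 = 9.
Total: 495 × 9 = 4455.

4455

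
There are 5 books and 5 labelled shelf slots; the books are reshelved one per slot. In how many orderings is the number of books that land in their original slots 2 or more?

31

Sum C(5,i)·!(5-i) for i = 2..5:
  i=2: C(5,2)·!3 = 10·2 = 20
  i=3: C(5,3)·!2 = 10·1 = 10
  i=4: C(5,4)·!1 = 5·0 = 0
  i=5: C(5,5)·!0 = 1·1 = 1
Total = 31.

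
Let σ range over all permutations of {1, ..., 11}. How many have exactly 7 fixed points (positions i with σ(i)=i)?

2970

Choose which 7 of the 11 are fixed: C(11,7) = 330.
The other 4 form a derangement: !4 = 9.
Total: 330 × 9 = 2970.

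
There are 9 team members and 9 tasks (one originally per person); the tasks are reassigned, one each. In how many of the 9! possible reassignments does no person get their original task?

!9 is the nearest integer to 9!/e.
9! = 362880, and 362880/e ≈ 133496.09, so !9 = 133496.

133496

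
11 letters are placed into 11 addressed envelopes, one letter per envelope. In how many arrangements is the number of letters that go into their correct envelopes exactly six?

Choose which 6 of the 11 are fixed: C(11,6) = 462.
The other 5 form a derangement: !5 = 44.
Total: 462 × 44 = 20328.

20328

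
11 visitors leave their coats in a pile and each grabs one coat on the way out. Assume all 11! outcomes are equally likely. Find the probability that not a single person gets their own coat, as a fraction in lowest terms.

Favorable outcomes: !11 = 14684570.
Total outcomes: 11! = 39916800.
Probability = 14684570/39916800 = 1468457/3991680.

1468457/3991680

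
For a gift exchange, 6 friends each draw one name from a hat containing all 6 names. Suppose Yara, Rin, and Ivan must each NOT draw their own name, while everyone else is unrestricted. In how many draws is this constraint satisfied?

Inclusion-exclusion on the 3 forbidden self-matches:
Σ_{j=0}^{3} (-1)^j C(3,j)(6-j)!
= C(3,0)·6! - C(3,1)·5! + C(3,2)·4! - C(3,3)·3!
= 720 - 360 + 72 - 6
= 426

426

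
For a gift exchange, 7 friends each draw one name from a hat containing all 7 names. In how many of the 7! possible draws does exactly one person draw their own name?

Pick the single fixed position: C(7,1) = 7 ways.
The remaining 6 must be deranged: !6 = 265.
Total: 7 × 265 = 1855.

1855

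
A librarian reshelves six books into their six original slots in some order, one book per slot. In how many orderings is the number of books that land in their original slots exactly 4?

Pick the 4 fixed positions: C(6,4) = 15 ways.
The remaining 2 must be deranged: !2 = 1.
Total: 15 × 1 = 15.

15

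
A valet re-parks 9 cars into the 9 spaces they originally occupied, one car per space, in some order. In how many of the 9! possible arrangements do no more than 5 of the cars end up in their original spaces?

362675

# with exactly i fixed is C(9,i)·!(9-i); sum over i=0..5:
  i=0: C(9,0)·!9 = 1·133496 = 133496
  i=1: C(9,1)·!8 = 9·14833 = 133497
  i=2: C(9,2)·!7 = 36·1854 = 66744
  i=3: C(9,3)·!6 = 84·265 = 22260
  i=4: C(9,4)·!5 = 126·44 = 5544
  i=5: C(9,5)·!4 = 126·9 = 1134
Total = 362675.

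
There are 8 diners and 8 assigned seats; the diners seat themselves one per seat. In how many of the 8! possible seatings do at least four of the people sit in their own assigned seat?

# with exactly i fixed is C(8,i)·!(8-i); sum over i=4..8:
  i=4: C(8,4)·!4 = 70·9 = 630
  i=5: C(8,5)·!3 = 56·2 = 112
  i=6: C(8,6)·!2 = 28·1 = 28
  i=7: C(8,7)·!1 = 8·0 = 0
  i=8: C(8,8)·!0 = 1·1 = 1
Total = 771.

771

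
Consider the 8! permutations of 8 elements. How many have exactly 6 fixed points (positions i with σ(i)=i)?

28

Pick the 6 fixed positions: C(8,6) = 28 ways.
The remaining 2 must be deranged: !2 = 1.
Total: 28 × 1 = 28.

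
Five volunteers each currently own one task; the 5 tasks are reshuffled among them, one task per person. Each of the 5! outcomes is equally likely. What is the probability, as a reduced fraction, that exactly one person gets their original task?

3/8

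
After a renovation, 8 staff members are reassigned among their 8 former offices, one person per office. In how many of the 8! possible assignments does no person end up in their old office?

Use !n = n·!(n-1) + (-1)^n.
!8 = 8·1854 + 1 = 14833

14833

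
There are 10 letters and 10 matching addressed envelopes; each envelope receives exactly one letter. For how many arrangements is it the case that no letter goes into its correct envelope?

1334961

!10 is the nearest integer to 10!/e.
10! = 3628800, and 3628800/e ≈ 1334960.92, so !10 = 1334961.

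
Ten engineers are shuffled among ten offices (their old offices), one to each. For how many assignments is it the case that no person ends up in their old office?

Recurrence: !10 = 9·(!9 + !8).
!10 = 9·(133496 + 14833) = 9·148329 = 1334961

1334961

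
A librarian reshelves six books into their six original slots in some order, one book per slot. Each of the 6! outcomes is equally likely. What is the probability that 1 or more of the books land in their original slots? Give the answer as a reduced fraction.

91/144

Favorable outcomes: Σ_{i≥1} C(6,i)·!(6-i) = 6·44 + 15·9 + 20·2 + 15·1 + 6·0 + 1·1 = 455.
Total outcomes: 6! = 720.
Probability = 455/720 = 91/144.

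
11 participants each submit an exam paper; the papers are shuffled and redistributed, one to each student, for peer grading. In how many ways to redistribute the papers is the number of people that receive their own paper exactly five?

122430

Pick the 5 fixed positions: C(11,5) = 462 ways.
The remaining 6 must be deranged: !6 = 265.
Total: 462 × 265 = 122430.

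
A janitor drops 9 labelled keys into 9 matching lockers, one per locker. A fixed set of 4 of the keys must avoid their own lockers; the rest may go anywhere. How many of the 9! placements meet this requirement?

Let A_j be the event that the j-th constrained one is fixed. By inclusion-exclusion over the 4 events:
Σ_{j=0}^{4} (-1)^j C(4,j)(9-j)!
= C(4,0)·9! - C(4,1)·8! + C(4,2)·7! - C(4,3)·6! + C(4,4)·5!
= 362880 - 161280 + 30240 - 2880 + 120
= 229080

229080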